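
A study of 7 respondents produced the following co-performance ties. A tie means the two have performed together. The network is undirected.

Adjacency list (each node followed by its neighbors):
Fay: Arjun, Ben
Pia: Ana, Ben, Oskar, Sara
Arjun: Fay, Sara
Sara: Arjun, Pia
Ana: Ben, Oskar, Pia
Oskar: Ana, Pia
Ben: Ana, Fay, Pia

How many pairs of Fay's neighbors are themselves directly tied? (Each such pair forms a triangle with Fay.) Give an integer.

0

Fay's neighbors are Arjun and Ben, but none of them are tied to each other, so no triangle contains Fay.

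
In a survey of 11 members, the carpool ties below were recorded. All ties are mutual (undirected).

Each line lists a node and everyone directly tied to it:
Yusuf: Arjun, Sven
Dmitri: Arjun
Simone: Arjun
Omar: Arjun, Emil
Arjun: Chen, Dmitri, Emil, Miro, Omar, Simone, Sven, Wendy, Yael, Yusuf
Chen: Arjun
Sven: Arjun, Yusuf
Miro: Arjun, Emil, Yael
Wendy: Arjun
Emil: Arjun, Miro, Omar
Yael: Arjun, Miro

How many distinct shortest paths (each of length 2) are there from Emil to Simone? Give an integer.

1

The shortest distance is 2, and the only length-2 path is Emil–Arjun–Simone. So there is exactly 1 shortest path.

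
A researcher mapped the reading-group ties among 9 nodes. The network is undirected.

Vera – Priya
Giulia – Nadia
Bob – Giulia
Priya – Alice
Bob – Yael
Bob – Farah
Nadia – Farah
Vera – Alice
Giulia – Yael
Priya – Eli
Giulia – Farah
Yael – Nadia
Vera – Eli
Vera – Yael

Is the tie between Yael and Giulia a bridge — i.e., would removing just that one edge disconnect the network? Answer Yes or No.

Even without that edge, Yael still reaches Giulia via Yael – Nadia – Giulia, so the network stays connected. Not a bridge.

No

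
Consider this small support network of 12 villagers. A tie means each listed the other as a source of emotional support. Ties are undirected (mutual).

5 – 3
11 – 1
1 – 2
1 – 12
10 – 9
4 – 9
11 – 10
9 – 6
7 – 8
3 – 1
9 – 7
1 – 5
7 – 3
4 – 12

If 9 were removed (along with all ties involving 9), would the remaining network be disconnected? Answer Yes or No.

Yes

Removing 9 leaves {6} with no path to {1, 2, 3, 4, 5, 7, 8, 10, 11, and 12}, so the network splits into 2 components. 9 is a cut vertex.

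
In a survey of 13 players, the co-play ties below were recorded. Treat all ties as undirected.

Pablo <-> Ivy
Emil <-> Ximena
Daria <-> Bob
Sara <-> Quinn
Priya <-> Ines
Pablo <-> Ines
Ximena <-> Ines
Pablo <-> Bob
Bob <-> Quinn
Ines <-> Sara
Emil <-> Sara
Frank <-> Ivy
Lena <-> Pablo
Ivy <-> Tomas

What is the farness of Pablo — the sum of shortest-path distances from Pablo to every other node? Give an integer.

21

Distances from Pablo: Bob:1, Daria:2, Emil:3, Frank:2, Ines:1, Ivy:1, Lena:1, Priya:2, Quinn:2, Sara:2, Tomas:2, Ximena:2.
Sum = 1 + 2 + 3 + 2 + 1 + 1 + 1 + 2 + 2 + 2 + 2 + 2 = 21.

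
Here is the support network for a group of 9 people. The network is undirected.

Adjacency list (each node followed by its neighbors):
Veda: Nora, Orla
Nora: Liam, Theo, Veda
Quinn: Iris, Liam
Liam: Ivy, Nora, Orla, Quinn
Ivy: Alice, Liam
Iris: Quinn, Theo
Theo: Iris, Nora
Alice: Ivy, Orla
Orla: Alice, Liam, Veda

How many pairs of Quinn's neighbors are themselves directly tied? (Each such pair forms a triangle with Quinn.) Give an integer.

Quinn's neighbors are Iris and Liam, but none of them are tied to each other, so no triangle contains Quinn.

0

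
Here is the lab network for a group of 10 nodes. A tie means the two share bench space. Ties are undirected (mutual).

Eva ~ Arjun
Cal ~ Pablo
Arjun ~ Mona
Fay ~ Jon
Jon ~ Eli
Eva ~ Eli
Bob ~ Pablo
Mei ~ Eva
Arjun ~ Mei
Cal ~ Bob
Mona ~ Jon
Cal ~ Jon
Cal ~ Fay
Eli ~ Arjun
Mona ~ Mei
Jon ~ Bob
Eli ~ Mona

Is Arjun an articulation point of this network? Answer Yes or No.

Even without Arjun, every remaining node can still reach every other (the residual graph is connected), so Arjun is not a cut vertex.

No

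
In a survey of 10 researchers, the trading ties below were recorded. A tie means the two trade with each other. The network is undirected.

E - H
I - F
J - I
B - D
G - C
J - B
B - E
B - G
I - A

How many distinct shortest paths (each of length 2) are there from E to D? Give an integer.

The shortest distance is 2, and the only length-2 path is E–B–D. So there is exactly 1 shortest path.

1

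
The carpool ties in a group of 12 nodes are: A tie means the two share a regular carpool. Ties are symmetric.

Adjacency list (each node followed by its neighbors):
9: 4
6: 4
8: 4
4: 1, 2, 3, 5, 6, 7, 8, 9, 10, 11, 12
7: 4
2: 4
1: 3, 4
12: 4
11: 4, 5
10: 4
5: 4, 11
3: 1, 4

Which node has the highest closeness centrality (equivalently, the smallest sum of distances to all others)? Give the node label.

Farness (sum of distances to all others) for each node — 1:20, 2:21, 3:20, 4:11, 5:20, 6:21, 7:21, 8:21, 9:21, 10:21, 11:20, 12:21.
The smallest farness is 11, for 4, so 4 has the highest closeness.

4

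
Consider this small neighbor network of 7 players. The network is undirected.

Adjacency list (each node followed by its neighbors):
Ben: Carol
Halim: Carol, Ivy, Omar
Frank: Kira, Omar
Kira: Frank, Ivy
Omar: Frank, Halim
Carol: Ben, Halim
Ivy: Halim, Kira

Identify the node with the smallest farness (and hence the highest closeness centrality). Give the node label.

Farness (sum of distances to all others) for each node — Ben:17, Carol:12, Frank:13, Halim:9, Ivy:11, Kira:13, Omar:11.
The smallest farness is 9, for Halim, so Halim has the highest closeness.

Halim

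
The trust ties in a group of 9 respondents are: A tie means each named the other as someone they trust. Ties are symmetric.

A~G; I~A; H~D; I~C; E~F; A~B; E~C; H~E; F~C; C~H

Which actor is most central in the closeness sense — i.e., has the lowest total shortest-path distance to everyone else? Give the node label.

Farness (sum of distances to all others) for each node — A:18, B:25, C:14, D:25, E:18, F:20, G:25, H:18, I:15.
The smallest farness is 14, for C, so C has the highest closeness.

C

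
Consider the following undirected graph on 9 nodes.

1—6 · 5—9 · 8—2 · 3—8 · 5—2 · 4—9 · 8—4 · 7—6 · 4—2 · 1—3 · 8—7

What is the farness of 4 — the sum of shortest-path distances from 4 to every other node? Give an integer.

15

Distances from 4: 1:3, 2:1, 3:2, 5:2, 6:3, 7:2, 8:1, 9:1.
Sum = 3 + 1 + 2 + 2 + 3 + 2 + 1 + 1 = 15.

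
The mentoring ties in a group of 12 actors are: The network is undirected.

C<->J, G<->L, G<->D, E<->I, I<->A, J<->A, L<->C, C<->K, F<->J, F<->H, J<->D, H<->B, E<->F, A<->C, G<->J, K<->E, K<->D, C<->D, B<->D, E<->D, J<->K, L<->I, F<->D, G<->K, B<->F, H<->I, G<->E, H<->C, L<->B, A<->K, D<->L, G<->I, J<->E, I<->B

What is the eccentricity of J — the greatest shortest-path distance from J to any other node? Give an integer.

2

Distances from J: A:1, B:2, C:1, D:1, E:1, F:1, G:1, H:2, I:2, K:1, L:2.
The largest is 2 (to I, H, L, and B), so the eccentricity of J is 2.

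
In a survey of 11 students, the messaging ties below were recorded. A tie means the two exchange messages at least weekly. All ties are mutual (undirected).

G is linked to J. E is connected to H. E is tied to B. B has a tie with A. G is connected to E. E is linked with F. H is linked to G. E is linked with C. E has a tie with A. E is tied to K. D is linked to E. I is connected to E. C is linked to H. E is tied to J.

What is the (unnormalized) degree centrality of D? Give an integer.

D is directly tied to E. That is 1 neighbor, so the degree of D is 1.

1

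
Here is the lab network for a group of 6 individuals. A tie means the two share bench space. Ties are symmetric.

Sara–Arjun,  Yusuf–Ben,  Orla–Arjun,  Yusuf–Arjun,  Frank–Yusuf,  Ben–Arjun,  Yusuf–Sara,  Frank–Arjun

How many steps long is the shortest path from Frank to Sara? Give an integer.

One shortest route is Frank – Arjun – Sara, which uses 2 edges, and Frank and Sara are not directly tied, so nothing shorter exists. So d(Frank,Sara) = 2.

2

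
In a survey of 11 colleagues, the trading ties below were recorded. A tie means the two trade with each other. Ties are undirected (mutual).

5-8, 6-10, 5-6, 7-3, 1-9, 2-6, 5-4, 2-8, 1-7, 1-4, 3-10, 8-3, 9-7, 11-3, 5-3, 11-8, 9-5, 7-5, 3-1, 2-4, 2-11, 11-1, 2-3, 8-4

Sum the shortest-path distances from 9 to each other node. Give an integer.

Distances from 9: 1:1, 2:3, 3:2, 4:2, 5:1, 6:2, 7:1, 8:2, 10:3, 11:2.
Sum = 1 + 3 + 2 + 2 + 1 + 2 + 1 + 2 + 3 + 2 = 19.

19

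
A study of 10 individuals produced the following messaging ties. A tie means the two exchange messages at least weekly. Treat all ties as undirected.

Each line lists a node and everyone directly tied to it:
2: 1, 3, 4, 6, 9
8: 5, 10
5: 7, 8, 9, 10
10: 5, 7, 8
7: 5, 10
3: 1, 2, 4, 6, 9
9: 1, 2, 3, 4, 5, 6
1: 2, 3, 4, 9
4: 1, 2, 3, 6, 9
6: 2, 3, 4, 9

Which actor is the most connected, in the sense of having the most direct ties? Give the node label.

Degrees — 1:4, 2:5, 3:5, 4:5, 5:4, 6:4, 7:2, 8:2, 9:6, 10:3.
The maximum is 6, attained only by 9.

9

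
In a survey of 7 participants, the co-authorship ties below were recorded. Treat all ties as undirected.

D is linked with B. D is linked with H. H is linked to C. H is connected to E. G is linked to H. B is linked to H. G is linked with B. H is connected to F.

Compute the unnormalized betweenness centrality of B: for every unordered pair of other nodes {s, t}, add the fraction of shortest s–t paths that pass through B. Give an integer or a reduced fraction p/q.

1/2

Pairs whose geodesics pass through B — G–D: 1/2.
All other pairs contribute 0.
Summing the contributions gives betweenness(B) = 1/2.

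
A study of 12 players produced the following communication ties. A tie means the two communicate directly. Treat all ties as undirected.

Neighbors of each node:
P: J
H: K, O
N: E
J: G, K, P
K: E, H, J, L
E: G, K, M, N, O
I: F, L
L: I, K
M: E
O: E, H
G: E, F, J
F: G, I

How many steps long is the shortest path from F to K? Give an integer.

One shortest route is F – G – E – K, which uses 3 edges, and at distance 2 from F we only reach {E, J, L}, which does not include K. So d(F,K) = 3.

3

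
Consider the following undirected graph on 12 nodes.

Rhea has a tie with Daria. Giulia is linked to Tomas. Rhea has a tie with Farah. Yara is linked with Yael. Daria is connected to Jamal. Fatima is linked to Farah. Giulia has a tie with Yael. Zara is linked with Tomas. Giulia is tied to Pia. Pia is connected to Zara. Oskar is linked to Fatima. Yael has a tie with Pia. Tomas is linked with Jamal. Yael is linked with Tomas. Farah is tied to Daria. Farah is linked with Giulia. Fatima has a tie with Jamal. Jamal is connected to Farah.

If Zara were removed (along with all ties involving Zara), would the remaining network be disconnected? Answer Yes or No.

Even without Zara, every remaining node can still reach every other (the residual graph is connected), so Zara is not a cut vertex.

No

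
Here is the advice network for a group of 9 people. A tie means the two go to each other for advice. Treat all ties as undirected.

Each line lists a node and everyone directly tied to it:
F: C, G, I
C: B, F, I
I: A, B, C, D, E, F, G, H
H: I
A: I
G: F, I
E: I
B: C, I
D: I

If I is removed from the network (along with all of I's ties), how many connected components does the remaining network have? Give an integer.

5

Without I, the remaining ties split the others into: {B, C, F, G}; {E}; {A}; {D}; {H}.
That's 5 separate components.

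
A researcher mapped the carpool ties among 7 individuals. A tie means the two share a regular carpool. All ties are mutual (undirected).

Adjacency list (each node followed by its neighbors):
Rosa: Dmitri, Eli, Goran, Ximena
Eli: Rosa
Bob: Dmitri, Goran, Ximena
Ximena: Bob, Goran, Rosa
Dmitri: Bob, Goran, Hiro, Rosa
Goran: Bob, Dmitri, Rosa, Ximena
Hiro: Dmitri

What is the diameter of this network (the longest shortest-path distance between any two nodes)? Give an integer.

3

Eccentricity of each node (its greatest distance to any other): Bob:3, Dmitri:2, Eli:3, Goran:2, Hiro:3, Rosa:2, Ximena:3.
The maximum eccentricity is 3, realized for instance by the pair Eli–Hiro via Eli – Rosa – Dmitri – Hiro. So the diameter is 3.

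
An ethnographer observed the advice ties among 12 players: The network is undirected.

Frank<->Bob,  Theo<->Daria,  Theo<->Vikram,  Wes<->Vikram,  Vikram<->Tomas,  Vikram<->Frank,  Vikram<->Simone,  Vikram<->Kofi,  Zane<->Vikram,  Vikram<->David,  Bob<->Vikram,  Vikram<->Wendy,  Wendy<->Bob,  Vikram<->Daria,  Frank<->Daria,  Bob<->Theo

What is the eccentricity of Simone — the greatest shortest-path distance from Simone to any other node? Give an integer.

2

Distances from Simone: Bob:2, Daria:2, David:2, Frank:2, Kofi:2, Theo:2, Tomas:2, Vikram:1, Wendy:2, Wes:2, Zane:2.
The largest is 2 (to Daria, Frank, Zane, Kofi, Wendy, Tomas, Bob, David, Wes, and Theo), so the eccentricity of Simone is 2.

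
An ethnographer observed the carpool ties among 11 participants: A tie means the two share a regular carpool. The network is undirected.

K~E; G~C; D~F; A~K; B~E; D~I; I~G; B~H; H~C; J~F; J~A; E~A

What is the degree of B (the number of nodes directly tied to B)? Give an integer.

2

B is directly tied to E and H. That is 2 neighbors, so the degree of B is 2.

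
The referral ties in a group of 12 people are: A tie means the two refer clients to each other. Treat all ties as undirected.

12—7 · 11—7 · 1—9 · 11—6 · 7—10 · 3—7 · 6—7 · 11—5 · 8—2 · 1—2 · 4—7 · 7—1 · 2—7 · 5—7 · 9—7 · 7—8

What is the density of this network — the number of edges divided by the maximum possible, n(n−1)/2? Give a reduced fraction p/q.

8/33

There are 16 edges and 12 nodes, so the maximum possible is C(12,2) = 66.
Density = 16/66 = 8/33.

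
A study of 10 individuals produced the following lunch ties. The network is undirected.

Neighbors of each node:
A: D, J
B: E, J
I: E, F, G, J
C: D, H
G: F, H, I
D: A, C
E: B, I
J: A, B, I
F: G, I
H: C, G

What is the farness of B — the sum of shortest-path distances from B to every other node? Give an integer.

Distances from B: A:2, C:4, D:3, E:1, F:3, G:3, H:4, I:2, J:1.
Sum = 2 + 4 + 3 + 1 + 3 + 3 + 4 + 2 + 1 = 23.

23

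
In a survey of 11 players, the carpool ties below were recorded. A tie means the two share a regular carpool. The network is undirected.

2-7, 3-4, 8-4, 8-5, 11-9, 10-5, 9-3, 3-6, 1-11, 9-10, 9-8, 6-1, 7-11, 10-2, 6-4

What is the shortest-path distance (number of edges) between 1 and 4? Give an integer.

One shortest route is 1 – 6 – 4, which uses 2 edges, and 1 and 4 are not directly tied, so nothing shorter exists. So d(1,4) = 2.

2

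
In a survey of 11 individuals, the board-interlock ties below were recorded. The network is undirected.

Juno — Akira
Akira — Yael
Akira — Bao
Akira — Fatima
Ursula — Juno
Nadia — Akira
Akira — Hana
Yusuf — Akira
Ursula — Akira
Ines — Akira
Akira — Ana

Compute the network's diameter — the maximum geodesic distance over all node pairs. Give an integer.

Eccentricity of each node (its greatest distance to any other): Akira:1, Ana:2, Bao:2, Fatima:2, Hana:2, Ines:2, Juno:2, Nadia:2, Ursula:2, Yael:2, Yusuf:2.
The maximum eccentricity is 2, realized for instance by the pair Nadia–Ursula via Nadia – Akira – Ursula. So the diameter is 2.

2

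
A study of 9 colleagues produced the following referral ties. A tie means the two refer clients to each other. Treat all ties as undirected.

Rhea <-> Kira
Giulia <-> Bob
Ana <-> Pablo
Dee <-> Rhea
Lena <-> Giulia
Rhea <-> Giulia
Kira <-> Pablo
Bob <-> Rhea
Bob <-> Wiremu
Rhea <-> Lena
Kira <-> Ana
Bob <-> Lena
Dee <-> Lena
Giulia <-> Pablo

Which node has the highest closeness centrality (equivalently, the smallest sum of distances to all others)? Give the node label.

Rhea

Farness (sum of distances to all others) for each node — Ana:19, Bob:13, Dee:17, Giulia:12, Kira:14, Lena:13, Pablo:15, Rhea:11, Wiremu:20.
The smallest farness is 11, for Rhea, so Rhea has the highest closeness.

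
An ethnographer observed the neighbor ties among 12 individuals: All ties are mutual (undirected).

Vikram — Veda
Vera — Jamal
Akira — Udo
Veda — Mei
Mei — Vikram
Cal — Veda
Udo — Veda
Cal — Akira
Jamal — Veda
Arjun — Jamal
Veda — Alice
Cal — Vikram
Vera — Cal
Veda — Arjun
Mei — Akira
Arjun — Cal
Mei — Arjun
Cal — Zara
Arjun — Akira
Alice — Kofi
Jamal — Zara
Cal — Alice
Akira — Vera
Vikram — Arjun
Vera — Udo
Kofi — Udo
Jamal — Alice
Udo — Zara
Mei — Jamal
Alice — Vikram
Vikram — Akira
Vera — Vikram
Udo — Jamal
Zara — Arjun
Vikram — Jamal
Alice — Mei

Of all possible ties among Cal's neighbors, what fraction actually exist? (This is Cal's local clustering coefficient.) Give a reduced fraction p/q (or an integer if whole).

Cal's neighbors: Akira, Alice, Arjun, Veda, Vera, Vikram, and Zara (k = 7).
Possible neighbor pairs: C(7,2) = 21. Edges among them: Akira–Arjun, Akira–Vera, Akira–Vikram, Alice–Veda, Alice–Vikram, Arjun–Veda, Arjun–Vikram, Arjun–Zara, Veda–Vikram, Vera–Vikram → e = 10.
Clustering(Cal) = 10/21.

10/21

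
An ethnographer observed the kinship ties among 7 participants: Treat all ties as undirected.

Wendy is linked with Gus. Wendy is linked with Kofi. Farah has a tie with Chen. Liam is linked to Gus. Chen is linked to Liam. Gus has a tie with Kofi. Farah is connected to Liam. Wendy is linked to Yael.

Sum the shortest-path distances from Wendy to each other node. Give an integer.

11

Distances from Wendy: Chen:3, Farah:3, Gus:1, Kofi:1, Liam:2, Yael:1.
Sum = 3 + 3 + 1 + 1 + 2 + 1 = 11.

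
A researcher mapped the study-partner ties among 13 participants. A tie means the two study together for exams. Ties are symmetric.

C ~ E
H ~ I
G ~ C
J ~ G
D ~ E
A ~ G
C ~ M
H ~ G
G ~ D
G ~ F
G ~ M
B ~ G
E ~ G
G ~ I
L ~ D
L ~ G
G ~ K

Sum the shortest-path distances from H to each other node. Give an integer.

Distances from H: A:2, B:2, C:2, D:2, E:2, F:2, G:1, I:1, J:2, K:2, L:2, M:2.
Sum = 2 + 2 + 2 + 2 + 2 + 2 + 1 + 1 + 2 + 2 + 2 + 2 = 22.

22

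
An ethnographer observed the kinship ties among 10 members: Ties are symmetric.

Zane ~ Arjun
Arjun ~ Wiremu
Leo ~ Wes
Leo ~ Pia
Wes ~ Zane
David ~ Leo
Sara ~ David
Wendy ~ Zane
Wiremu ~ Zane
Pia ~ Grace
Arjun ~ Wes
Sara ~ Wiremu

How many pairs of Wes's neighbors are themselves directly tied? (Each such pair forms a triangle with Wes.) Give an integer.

Wes's neighbors: Arjun, Leo, and Zane.
Neighbor pairs that are themselves tied: Wes–Arjun–Zane. Each forms one triangle with Wes, for 1 in total.

1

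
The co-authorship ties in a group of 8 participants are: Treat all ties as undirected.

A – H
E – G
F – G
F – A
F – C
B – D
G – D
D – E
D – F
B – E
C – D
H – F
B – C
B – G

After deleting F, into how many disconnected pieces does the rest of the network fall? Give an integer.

2

Without F, the remaining ties split the others into: {B, C, D, E, G}; {A, H}.
That's 2 separate components.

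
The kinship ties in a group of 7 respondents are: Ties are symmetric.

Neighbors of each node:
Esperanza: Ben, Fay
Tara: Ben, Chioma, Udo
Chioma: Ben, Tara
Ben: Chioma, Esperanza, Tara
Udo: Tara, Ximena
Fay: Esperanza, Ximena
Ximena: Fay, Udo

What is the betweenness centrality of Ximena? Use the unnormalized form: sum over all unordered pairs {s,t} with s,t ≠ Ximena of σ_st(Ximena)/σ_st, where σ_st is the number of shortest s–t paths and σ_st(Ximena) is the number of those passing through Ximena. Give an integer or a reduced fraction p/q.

Pairs whose geodesics pass through Ximena — Tara–Fay: 1/2; Udo–Fay: 1; Udo–Esperanza: 1/2.
All other pairs contribute 0.
Summing the contributions gives betweenness(Ximena) = 2.

2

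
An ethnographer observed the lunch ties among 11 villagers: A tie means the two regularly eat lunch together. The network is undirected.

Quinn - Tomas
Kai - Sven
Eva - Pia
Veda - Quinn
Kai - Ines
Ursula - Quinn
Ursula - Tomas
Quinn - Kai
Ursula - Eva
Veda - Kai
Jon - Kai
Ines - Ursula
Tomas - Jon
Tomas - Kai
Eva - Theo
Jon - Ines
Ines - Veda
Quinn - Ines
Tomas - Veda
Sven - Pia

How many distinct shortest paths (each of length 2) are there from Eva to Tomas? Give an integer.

1

The shortest distance is 2, and the only length-2 path is Eva–Ursula–Tomas. So there is exactly 1 shortest path.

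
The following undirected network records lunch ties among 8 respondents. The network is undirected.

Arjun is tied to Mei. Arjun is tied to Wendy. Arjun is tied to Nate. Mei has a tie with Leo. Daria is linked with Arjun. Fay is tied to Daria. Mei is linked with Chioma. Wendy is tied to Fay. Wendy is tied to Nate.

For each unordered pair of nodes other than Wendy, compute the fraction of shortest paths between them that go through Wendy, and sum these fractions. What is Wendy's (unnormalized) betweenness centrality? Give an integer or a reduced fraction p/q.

Pairs whose geodesics pass through Wendy — Leo–Fay: 1/2; Chioma–Fay: 1/2; Mei–Fay: 1/2; Fay–Nate: 1; Fay–Arjun: 1/2.
All other pairs contribute 0.
Summing the contributions gives betweenness(Wendy) = 3.

3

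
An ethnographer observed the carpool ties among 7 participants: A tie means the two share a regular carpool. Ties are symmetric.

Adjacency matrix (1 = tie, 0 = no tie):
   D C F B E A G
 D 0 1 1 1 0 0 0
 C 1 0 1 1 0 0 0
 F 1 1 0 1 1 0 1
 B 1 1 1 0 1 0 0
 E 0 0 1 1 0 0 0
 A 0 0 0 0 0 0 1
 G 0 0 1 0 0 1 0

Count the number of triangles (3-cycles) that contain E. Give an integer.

1

E's neighbors: B and F.
Neighbor pairs that are themselves tied: E–B–F. Each forms one triangle with E, for 1 in total.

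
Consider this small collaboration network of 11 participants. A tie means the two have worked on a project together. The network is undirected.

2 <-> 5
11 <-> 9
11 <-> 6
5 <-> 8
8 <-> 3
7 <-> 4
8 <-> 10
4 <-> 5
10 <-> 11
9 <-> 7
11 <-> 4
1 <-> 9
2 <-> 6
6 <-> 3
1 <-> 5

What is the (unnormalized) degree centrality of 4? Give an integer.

4 is directly tied to 5, 7, and 11. That is 3 neighbors, so the degree of 4 is 3.

3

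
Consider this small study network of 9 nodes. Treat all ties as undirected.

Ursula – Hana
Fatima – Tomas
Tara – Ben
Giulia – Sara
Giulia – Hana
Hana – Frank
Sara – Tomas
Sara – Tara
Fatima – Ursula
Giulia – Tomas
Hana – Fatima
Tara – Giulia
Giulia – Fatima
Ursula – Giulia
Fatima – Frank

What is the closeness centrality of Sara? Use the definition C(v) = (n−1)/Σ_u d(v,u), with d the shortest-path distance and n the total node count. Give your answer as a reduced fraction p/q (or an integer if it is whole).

Distances from Sara: Ben:2, Fatima:2, Frank:3, Giulia:1, Hana:2, Tara:1, Tomas:1, Ursula:2. Sum = 14.
n = 9, so closeness = 8/14 = 4/7.

4/7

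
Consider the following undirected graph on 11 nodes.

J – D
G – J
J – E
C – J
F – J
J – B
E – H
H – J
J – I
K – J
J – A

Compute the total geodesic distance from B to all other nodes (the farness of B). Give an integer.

Distances from B: A:2, C:2, D:2, E:2, F:2, G:2, H:2, I:2, J:1, K:2.
Sum = 2 + 2 + 2 + 2 + 2 + 2 + 2 + 2 + 1 + 2 = 19.

19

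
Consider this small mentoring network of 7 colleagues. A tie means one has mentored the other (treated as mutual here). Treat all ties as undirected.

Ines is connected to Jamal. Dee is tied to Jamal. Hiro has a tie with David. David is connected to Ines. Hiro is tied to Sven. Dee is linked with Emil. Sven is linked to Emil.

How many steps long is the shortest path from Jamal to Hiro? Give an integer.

3

One shortest route is Jamal – Ines – David – Hiro, which uses 3 edges, and at distance 2 from Jamal we only reach {David, Emil}, which does not include Hiro. So d(Jamal,Hiro) = 3.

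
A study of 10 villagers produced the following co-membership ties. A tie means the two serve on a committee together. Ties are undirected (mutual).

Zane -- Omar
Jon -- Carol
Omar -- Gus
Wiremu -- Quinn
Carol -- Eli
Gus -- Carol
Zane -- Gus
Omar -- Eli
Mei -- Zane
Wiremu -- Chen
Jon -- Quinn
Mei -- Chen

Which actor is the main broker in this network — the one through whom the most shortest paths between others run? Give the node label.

Unnormalized betweenness of each node: Carol:10, Chen:11/2, Eli:3/2, Gus:6, Jon:15/2, Mei:15/2, Omar:7/2, Quinn:11/2, Wiremu:9/2, Zane:19/2.
Carol has the largest value, 10, making it the main broker — the node through which the most shortest paths run.

Carol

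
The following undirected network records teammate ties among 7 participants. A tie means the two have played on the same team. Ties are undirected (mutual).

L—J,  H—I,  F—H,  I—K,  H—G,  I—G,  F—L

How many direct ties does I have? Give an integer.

I is directly tied to G, H, and K. That is 3 neighbors, so the degree of I is 3.

3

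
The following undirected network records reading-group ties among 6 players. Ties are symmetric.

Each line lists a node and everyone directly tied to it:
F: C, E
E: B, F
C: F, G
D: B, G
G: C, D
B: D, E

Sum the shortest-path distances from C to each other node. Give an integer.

9

Distances from C: B:3, D:2, E:2, F:1, G:1.
Sum = 3 + 2 + 2 + 1 + 1 = 9.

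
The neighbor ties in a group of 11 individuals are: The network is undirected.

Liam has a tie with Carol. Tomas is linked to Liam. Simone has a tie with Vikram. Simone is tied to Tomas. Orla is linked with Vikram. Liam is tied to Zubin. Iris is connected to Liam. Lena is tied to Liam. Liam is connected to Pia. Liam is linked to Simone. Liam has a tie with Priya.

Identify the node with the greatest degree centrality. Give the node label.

Liam

Degrees — Carol:1, Iris:1, Lena:1, Liam:8, Orla:1, Pia:1, Priya:1, Simone:3, Tomas:2, Vikram:2, Zubin:1.
The maximum is 8, attained only by Liam.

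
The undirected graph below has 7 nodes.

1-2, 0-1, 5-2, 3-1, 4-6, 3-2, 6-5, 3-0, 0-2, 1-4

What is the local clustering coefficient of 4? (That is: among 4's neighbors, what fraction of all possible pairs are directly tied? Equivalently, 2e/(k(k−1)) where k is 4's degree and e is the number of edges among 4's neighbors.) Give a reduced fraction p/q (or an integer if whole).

0

4's neighbors: 1 and 6 (k = 2).
Possible neighbor pairs: C(2,2) = 1. Edges among them: none → e = 0.
Clustering(4) = 0/1.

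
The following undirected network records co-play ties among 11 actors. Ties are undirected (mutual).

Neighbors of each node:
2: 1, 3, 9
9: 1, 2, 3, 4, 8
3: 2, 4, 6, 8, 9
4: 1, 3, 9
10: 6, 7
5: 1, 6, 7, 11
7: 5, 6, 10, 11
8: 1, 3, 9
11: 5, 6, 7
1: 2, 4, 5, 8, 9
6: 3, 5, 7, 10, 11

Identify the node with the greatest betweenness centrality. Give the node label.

Unnormalized betweenness of each node: 1:9, 2:1/4, 3:13, 4:1/4, 5:8, 6:27/2, 7:3/2, 8:1/4, 9:5/4, 10:0, 11:0.
6 has the largest value, 27/2, making it the main broker — the node through which the most shortest paths run.

6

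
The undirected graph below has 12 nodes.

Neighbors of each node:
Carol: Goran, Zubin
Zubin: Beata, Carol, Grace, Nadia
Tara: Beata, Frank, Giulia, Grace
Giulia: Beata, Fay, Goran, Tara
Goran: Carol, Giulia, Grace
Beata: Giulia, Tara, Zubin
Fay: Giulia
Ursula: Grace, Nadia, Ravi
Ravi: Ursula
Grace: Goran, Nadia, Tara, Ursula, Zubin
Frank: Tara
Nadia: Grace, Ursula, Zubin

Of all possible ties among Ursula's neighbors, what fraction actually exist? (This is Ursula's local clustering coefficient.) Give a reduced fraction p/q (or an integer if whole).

1/3

Ursula's neighbors: Grace, Nadia, and Ravi (k = 3).
Possible neighbor pairs: C(3,2) = 3. Edges among them: Grace–Nadia → e = 1.
Clustering(Ursula) = 1/3.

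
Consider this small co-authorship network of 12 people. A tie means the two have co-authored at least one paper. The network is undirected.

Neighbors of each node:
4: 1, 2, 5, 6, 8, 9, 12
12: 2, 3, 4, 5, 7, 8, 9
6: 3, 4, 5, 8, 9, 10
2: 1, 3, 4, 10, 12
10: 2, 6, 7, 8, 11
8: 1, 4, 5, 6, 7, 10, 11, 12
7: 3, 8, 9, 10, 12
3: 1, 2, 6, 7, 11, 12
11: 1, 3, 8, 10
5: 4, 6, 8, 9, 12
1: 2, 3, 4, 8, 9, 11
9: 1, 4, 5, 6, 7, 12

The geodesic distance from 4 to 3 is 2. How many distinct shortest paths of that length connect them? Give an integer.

The shortest distance is 2. The length-2 paths are: 4–12–3; 4–6–3; 4–1–3; 4–2–3.
That gives 4 distinct shortest paths.

4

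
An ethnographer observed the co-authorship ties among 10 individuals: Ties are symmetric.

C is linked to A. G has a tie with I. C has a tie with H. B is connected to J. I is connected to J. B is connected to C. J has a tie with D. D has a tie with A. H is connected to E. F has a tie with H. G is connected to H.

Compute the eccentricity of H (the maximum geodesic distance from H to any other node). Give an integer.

Distances from H: A:2, B:2, C:1, D:3, E:1, F:1, G:1, I:2, J:3.
The largest is 3 (to J and D), so the eccentricity of H is 3.

3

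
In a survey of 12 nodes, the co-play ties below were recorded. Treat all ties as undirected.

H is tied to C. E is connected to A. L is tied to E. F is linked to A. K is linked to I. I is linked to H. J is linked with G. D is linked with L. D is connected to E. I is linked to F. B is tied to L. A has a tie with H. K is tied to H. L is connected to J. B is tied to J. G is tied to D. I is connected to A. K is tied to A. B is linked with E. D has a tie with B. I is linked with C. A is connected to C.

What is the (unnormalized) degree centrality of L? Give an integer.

L is directly tied to B, D, E, and J. That is 4 neighbors, so the degree of L is 4.

4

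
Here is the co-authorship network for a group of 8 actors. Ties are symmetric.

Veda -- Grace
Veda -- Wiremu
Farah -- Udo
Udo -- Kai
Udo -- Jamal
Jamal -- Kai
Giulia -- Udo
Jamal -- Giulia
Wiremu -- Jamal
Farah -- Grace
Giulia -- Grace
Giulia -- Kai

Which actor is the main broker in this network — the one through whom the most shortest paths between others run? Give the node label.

Jamal

Unnormalized betweenness of each node: Farah:5/6, Giulia:10/3, Grace:25/6, Jamal:13/3, Kai:0, Udo:3, Veda:3/2, Wiremu:11/6.
Jamal has the largest value, 13/3, making it the main broker — the node through which the most shortest paths run.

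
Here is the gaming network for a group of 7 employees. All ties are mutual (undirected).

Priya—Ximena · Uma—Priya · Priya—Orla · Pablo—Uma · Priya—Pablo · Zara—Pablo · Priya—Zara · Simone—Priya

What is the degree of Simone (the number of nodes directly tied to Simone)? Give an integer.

Simone is directly tied to Priya. That is 1 neighbor, so the degree of Simone is 1.

1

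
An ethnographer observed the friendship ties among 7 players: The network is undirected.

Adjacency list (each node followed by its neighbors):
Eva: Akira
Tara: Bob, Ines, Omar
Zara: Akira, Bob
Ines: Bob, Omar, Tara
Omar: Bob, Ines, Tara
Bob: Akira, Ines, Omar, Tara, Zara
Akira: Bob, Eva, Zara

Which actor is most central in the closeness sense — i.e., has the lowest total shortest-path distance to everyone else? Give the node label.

Farness (sum of distances to all others) for each node — Akira:9, Bob:7, Eva:14, Ines:10, Omar:10, Tara:10, Zara:10.
The smallest farness is 7, for Bob, so Bob has the highest closeness.

Bob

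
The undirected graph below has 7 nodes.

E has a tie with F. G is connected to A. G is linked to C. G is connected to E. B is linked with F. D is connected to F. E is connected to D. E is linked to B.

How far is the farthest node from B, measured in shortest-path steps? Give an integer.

3

Distances from B: A:3, C:3, D:2, E:1, F:1, G:2.
The largest is 3 (to A and C), so the eccentricity of B is 3.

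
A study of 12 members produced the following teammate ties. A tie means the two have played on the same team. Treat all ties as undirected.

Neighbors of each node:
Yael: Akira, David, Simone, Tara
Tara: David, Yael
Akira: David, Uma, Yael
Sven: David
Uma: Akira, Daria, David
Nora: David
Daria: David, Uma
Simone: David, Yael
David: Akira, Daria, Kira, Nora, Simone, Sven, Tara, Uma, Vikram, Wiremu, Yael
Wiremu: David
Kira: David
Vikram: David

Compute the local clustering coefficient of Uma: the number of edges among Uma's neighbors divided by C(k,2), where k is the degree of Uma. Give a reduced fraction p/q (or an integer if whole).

2/3

Uma's neighbors: Akira, Daria, and David (k = 3).
Possible neighbor pairs: C(3,2) = 3. Edges among them: Akira–David, Daria–David → e = 2.
Clustering(Uma) = 2/3.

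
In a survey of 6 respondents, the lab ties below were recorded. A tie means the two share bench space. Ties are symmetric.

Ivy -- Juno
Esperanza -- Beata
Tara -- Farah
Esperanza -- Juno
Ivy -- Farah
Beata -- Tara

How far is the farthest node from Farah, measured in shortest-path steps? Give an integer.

Distances from Farah: Beata:2, Esperanza:3, Ivy:1, Juno:2, Tara:1.
The largest is 3 (to Esperanza), so the eccentricity of Farah is 3.

3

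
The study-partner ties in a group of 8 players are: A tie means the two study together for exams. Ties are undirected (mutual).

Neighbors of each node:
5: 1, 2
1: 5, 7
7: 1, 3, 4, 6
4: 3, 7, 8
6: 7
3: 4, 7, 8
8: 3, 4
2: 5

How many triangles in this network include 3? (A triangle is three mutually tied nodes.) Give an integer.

2

3's neighbors: 4, 7, and 8.
Neighbor pairs that are themselves tied: 3–4–7; 3–4–8. Each forms one triangle with 3, for 2 in total.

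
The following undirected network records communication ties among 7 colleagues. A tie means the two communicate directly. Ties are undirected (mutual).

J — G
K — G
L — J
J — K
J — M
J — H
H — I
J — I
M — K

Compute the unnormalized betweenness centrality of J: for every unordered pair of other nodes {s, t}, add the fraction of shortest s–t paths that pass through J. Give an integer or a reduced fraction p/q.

23/2

Pairs whose geodesics pass through J — K–L: 1; K–I: 1; K–H: 1; G–L: 1; G–M: 1/2; G–I: 1; G–H: 1; L–M: 1; L–I: 1; L–H: 1; M–I: 1; M–H: 1.
All other pairs contribute 0.
Summing the contributions gives betweenness(J) = 23/2.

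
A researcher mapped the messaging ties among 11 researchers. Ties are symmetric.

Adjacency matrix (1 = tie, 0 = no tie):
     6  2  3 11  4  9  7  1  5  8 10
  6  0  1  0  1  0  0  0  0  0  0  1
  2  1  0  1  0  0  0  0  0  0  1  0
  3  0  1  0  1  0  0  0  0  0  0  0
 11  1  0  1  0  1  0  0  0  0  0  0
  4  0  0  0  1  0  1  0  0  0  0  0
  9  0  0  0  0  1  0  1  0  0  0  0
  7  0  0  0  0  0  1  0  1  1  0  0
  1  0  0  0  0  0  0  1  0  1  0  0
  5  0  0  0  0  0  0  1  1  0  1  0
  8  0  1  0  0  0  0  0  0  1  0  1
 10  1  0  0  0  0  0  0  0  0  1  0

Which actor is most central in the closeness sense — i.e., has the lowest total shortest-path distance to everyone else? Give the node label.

Farness (sum of distances to all others) for each node — 1:27, 2:22, 3:25, 4:24, 5:22, 6:23, 7:24, 8:21, 9:25, 10:24, 11:23.
The smallest farness is 21, for 8, so 8 has the highest closeness.

8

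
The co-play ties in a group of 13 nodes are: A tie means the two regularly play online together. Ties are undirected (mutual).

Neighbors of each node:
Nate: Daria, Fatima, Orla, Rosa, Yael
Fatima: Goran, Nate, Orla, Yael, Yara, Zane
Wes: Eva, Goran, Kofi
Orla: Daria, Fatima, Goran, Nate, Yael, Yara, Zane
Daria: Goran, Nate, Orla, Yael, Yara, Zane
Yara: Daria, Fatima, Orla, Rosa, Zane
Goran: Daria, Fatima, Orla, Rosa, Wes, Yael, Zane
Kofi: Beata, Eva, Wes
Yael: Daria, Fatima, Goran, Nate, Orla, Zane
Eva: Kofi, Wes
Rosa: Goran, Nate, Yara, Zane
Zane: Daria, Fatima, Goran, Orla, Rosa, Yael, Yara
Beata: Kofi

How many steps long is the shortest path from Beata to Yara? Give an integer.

5

One shortest route is Beata – Kofi – Wes – Goran – Rosa – Yara, which uses 5 edges, and at distance 4 from Beata we only reach {Daria, Fatima, Orla, Rosa, Yael, Zane}, which does not include Yara. So d(Beata,Yara) = 5.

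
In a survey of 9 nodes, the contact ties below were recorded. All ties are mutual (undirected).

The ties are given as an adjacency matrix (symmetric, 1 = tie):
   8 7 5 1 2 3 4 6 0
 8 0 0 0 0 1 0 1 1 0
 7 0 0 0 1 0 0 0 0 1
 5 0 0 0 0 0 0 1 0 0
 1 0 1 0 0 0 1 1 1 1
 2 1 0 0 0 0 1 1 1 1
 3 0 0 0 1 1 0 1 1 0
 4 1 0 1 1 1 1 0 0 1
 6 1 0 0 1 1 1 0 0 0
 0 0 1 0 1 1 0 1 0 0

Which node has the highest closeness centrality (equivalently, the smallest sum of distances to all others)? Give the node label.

Farness (sum of distances to all others) for each node — 0:12, 1:11, 2:11, 3:12, 4:10, 5:17, 6:13, 7:16, 8:14.
The smallest farness is 10, for 4, so 4 has the highest closeness.

4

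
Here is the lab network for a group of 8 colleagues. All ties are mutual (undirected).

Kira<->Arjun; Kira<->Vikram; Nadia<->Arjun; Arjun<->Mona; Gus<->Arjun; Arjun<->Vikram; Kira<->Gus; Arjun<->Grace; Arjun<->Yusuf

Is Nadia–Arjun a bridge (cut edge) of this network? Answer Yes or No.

Yes

Without the Nadia–Arjun edge there is no alternate route between Nadia and Arjun, so the network disconnects. It is a bridge.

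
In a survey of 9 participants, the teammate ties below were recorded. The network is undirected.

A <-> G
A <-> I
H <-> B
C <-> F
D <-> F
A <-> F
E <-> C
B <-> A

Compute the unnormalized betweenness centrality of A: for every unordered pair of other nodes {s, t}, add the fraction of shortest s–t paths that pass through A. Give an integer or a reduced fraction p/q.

21

Pairs whose geodesics pass through A — E–I: 1; E–G: 1; E–H: 1; E–B: 1; D–I: 1; D–G: 1; D–H: 1; D–B: 1; I–G: 1; I–H: 1; I–C: 1; I–B: 1; I–F: 1; G–H: 1 … (+7 more pairs).
All other pairs contribute 0.
Summing the contributions gives betweenness(A) = 21.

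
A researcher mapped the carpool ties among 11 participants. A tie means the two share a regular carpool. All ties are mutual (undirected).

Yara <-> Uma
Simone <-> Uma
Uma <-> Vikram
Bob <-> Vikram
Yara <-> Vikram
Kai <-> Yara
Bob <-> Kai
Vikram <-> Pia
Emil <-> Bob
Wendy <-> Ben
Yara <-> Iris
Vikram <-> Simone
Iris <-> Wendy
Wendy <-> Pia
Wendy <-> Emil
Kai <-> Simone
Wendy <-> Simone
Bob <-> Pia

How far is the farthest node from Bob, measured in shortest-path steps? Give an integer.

Distances from Bob: Ben:3, Emil:1, Iris:3, Kai:1, Pia:1, Simone:2, Uma:2, Vikram:1, Wendy:2, Yara:2.
The largest is 3 (to Iris and Ben), so the eccentricity of Bob is 3.

3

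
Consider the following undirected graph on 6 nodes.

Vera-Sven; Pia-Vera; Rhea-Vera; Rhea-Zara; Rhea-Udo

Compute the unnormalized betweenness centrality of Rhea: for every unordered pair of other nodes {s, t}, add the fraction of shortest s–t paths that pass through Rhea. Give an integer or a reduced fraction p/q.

7

Pairs whose geodesics pass through Rhea — Vera–Zara: 1; Vera–Udo: 1; Pia–Zara: 1; Pia–Udo: 1; Sven–Zara: 1; Sven–Udo: 1; Zara–Udo: 1.
All other pairs contribute 0.
Summing the contributions gives betweenness(Rhea) = 7.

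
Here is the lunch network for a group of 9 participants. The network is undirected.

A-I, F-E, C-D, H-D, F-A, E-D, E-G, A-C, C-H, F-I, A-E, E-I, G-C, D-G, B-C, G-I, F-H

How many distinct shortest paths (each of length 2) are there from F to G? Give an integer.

The shortest distance is 2. The length-2 paths are: F–I–G; F–E–G.
That gives 2 distinct shortest paths.

2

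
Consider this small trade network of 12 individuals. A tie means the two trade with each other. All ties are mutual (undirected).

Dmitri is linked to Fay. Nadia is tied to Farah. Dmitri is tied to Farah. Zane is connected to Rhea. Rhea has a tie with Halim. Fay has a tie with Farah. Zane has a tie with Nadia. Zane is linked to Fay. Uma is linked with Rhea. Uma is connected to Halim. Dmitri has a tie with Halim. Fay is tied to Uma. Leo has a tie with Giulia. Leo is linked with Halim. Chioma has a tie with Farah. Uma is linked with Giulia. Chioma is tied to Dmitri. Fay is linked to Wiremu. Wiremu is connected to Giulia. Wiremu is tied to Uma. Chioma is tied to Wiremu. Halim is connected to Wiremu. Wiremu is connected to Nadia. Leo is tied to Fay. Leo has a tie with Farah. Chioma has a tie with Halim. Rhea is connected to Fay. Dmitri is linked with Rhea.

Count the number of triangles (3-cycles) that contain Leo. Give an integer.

1

Leo's neighbors: Farah, Fay, Giulia, and Halim.
Neighbor pairs that are themselves tied: Leo–Farah–Fay. Each forms one triangle with Leo, for 1 in total.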